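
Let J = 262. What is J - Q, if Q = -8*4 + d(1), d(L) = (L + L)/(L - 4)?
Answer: 884/3 ≈ 294.67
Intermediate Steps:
d(L) = 2*L/(-4 + L) (d(L) = (2*L)/(-4 + L) = 2*L/(-4 + L))
Q = -98/3 (Q = -8*4 + 2*1/(-4 + 1) = -32 + 2*1/(-3) = -32 + 2*1*(-1/3) = -32 - 2/3 = -98/3 ≈ -32.667)
J - Q = 262 - 1*(-98/3) = 262 + 98/3 = 884/3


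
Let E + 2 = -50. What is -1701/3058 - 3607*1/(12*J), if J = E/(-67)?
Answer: -370042613/954096 ≈ -387.85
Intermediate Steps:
E = -52 (E = -2 - 50 = -52)
J = 52/67 (J = -52/(-67) = -52*(-1/67) = 52/67 ≈ 0.77612)
-1701/3058 - 3607*1/(12*J) = -1701/3058 - 3607/((52/67)*12) = -1701*1/3058 - 3607/624/67 = -1701/3058 - 3607*67/624 = -1701/3058 - 241669/624 = -370042613/954096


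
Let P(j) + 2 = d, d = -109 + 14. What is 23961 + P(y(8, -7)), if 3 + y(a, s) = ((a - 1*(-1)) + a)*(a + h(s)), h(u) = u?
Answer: 23864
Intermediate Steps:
y(a, s) = -3 + (1 + 2*a)*(a + s) (y(a, s) = -3 + ((a - 1*(-1)) + a)*(a + s) = -3 + ((a + 1) + a)*(a + s) = -3 + ((1 + a) + a)*(a + s) = -3 + (1 + 2*a)*(a + s))
d = -95
P(j) = -97 (P(j) = -2 - 95 = -97)
23961 + P(y(8, -7)) = 23961 - 97 = 23864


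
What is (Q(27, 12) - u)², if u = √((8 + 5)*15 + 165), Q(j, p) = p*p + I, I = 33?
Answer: 31689 - 2124*√10 ≈ 24972.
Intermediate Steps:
Q(j, p) = 33 + p² (Q(j, p) = p*p + 33 = p² + 33 = 33 + p²)
u = 6*√10 (u = √(13*15 + 165) = √(195 + 165) = √360 = 6*√10 ≈ 18.974)
(Q(27, 12) - u)² = ((33 + 12²) - 6*√10)² = ((33 + 144) - 6*√10)² = (177 - 6*√10)²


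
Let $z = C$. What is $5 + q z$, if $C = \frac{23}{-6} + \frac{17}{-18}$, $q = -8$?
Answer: $\frac{389}{9} \approx 43.222$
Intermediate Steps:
$C = - \frac{43}{9}$ ($C = 23 \left(- \frac{1}{6}\right) + 17 \left(- \frac{1}{18}\right) = - \frac{23}{6} - \frac{17}{18} = - \frac{43}{9} \approx -4.7778$)
$z = - \frac{43}{9} \approx -4.7778$
$5 + q z = 5 - - \frac{344}{9} = 5 + \frac{344}{9} = \frac{389}{9}$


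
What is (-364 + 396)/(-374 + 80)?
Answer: -16/147 ≈ -0.10884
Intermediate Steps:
(-364 + 396)/(-374 + 80) = 32/(-294) = 32*(-1/294) = -16/147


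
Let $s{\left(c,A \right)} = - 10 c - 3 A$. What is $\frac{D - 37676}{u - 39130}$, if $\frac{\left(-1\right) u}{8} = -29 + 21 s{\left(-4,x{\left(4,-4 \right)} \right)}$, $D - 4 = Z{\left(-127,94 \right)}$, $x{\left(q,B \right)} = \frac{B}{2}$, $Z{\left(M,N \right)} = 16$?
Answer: $\frac{6276}{7771} \approx 0.80762$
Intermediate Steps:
$x{\left(q,B \right)} = \frac{B}{2}$ ($x{\left(q,B \right)} = B \frac{1}{2} = \frac{B}{2}$)
$D = 20$ ($D = 4 + 16 = 20$)
$u = -7496$ ($u = - 8 \left(-29 + 21 \left(\left(-10\right) \left(-4\right) - 3 \cdot \frac{1}{2} \left(-4\right)\right)\right) = - 8 \left(-29 + 21 \left(40 - -6\right)\right) = - 8 \left(-29 + 21 \left(40 + 6\right)\right) = - 8 \left(-29 + 21 \cdot 46\right) = - 8 \left(-29 + 966\right) = \left(-8\right) 937 = -7496$)
$\frac{D - 37676}{u - 39130} = \frac{20 - 37676}{-7496 - 39130} = - \frac{37656}{-46626} = \left(-37656\right) \left(- \frac{1}{46626}\right) = \frac{6276}{7771}$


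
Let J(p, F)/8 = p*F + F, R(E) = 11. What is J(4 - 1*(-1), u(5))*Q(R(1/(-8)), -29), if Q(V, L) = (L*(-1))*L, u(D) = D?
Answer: -201840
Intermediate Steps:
J(p, F) = 8*F + 8*F*p (J(p, F) = 8*(p*F + F) = 8*(F*p + F) = 8*(F + F*p) = 8*F + 8*F*p)
Q(V, L) = -L² (Q(V, L) = (-L)*L = -L²)
J(4 - 1*(-1), u(5))*Q(R(1/(-8)), -29) = (8*5*(1 + (4 - 1*(-1))))*(-1*(-29)²) = (8*5*(1 + (4 + 1)))*(-1*841) = (8*5*(1 + 5))*(-841) = (8*5*6)*(-841) = 240*(-841) = -201840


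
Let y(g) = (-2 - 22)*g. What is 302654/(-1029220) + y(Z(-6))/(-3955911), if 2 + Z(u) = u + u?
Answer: -199603017619/678583786570 ≈ -0.29415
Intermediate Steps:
Z(u) = -2 + 2*u (Z(u) = -2 + (u + u) = -2 + 2*u)
y(g) = -24*g
302654/(-1029220) + y(Z(-6))/(-3955911) = 302654/(-1029220) - 24*(-2 + 2*(-6))/(-3955911) = 302654*(-1/1029220) - 24*(-2 - 12)*(-1/3955911) = -151327/514610 - 24*(-14)*(-1/3955911) = -151327/514610 + 336*(-1/3955911) = -151327/514610 - 112/1318637 = -199603017619/678583786570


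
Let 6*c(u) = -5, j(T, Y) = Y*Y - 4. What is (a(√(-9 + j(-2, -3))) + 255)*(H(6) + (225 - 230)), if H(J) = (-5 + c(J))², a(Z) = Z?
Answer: 88825/12 + 1045*I/18 ≈ 7402.1 + 58.056*I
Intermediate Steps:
j(T, Y) = -4 + Y² (j(T, Y) = Y² - 4 = -4 + Y²)
c(u) = -⅚ (c(u) = (⅙)*(-5) = -⅚)
H(J) = 1225/36 (H(J) = (-5 - ⅚)² = (-35/6)² = 1225/36)
(a(√(-9 + j(-2, -3))) + 255)*(H(6) + (225 - 230)) = (√(-9 + (-4 + (-3)²)) + 255)*(1225/36 + (225 - 230)) = (√(-9 + (-4 + 9)) + 255)*(1225/36 - 5) = (√(-9 + 5) + 255)*(1045/36) = (√(-4) + 255)*(1045/36) = (2*I + 255)*(1045/36) = (255 + 2*I)*(1045/36) = 88825/12 + 1045*I/18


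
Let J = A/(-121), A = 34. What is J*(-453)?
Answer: 15402/121 ≈ 127.29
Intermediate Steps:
J = -34/121 (J = 34/(-121) = 34*(-1/121) = -34/121 ≈ -0.28099)
J*(-453) = -34/121*(-453) = 15402/121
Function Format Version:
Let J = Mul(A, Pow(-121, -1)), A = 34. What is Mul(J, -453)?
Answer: Rational(15402, 121) ≈ 127.29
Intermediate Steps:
J = Rational(-34, 121) (J = Mul(34, Pow(-121, -1)) = Mul(34, Rational(-1, 121)) = Rational(-34, 121) ≈ -0.28099)
Mul(J, -453) = Mul(Rational(-34, 121), -453) = Rational(15402, 121)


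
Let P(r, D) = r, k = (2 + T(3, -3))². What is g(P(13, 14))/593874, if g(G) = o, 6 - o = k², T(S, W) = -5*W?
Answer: -83515/593874 ≈ -0.14063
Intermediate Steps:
k = 289 (k = (2 - 5*(-3))² = (2 + 15)² = 17² = 289)
o = -83515 (o = 6 - 1*289² = 6 - 1*83521 = 6 - 83521 = -83515)
g(G) = -83515
g(P(13, 14))/593874 = -83515/593874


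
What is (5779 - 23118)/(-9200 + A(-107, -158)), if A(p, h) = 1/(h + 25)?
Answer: 2306087/1223601 ≈ 1.8847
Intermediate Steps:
A(p, h) = 1/(25 + h)
(5779 - 23118)/(-9200 + A(-107, -158)) = (5779 - 23118)/(-9200 + 1/(25 - 158)) = -17339/(-9200 + 1/(-133)) = -17339/(-9200 - 1/133) = -17339/(-1223601/133) = -17339*(-133/1223601) = 2306087/1223601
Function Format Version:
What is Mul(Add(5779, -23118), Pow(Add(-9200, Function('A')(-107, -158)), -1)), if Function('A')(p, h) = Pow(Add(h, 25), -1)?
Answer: Rational(2306087, 1223601) ≈ 1.8847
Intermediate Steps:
Function('A')(p, h) = Pow(Add(25, h), -1)
Mul(Add(5779, -23118), Pow(Add(-9200, Function('A')(-107, -158)), -1)) = Mul(Add(5779, -23118), Pow(Add(-9200, Pow(Add(25, -158), -1)), -1)) = Mul(-17339, Pow(Add(-9200, Pow(-133, -1)), -1)) = Mul(-17339, Pow(Add(-9200, Rational(-1, 133)), -1)) = Mul(-17339, Pow(Rational(-1223601, 133), -1)) = Mul(-17339, Rational(-133, 1223601)) = Rational(2306087, 1223601)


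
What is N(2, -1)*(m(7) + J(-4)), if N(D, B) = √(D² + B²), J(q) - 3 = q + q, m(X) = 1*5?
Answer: 0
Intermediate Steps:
m(X) = 5
J(q) = 3 + 2*q (J(q) = 3 + (q + q) = 3 + 2*q)
N(D, B) = √(B² + D²)
N(2, -1)*(m(7) + J(-4)) = √((-1)² + 2²)*(5 + (3 + 2*(-4))) = √(1 + 4)*(5 + (3 - 8)) = √5*(5 - 5) = √5*0 = 0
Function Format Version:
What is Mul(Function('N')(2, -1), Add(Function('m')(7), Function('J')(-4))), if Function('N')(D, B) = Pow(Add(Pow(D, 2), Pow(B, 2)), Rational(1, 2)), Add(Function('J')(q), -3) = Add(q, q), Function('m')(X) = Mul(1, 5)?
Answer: 0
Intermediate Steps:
Function('m')(X) = 5
Function('J')(q) = Add(3, Mul(2, q)) (Function('J')(q) = Add(3, Add(q, q)) = Add(3, Mul(2, q)))
Function('N')(D, B) = Pow(Add(Pow(B, 2), Pow(D, 2)), Rational(1, 2))
Mul(Function('N')(2, -1), Add(Function('m')(7), Function('J')(-4))) = Mul(Pow(Add(Pow(-1, 2), Pow(2, 2)), Rational(1, 2)), Add(5, Add(3, Mul(2, -4)))) = Mul(Pow(Add(1, 4), Rational(1, 2)), Add(5, Add(3, -8))) = Mul(Pow(5, Rational(1, 2)), Add(5, -5)) = Mul(Pow(5, Rational(1, 2)), 0) = 0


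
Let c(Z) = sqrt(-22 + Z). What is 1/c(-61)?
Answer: -I*sqrt(83)/83 ≈ -0.10976*I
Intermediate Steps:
1/c(-61) = 1/(sqrt(-22 - 61)) = 1/(sqrt(-83)) = 1/(I*sqrt(83)) = -I*sqrt(83)/83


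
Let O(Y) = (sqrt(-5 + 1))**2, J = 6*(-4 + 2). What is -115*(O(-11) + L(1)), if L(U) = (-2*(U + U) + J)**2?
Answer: -28980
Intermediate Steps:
J = -12 (J = 6*(-2) = -12)
O(Y) = -4 (O(Y) = (sqrt(-4))**2 = (2*I)**2 = -4)
L(U) = (-12 - 4*U)**2 (L(U) = (-2*(U + U) - 12)**2 = (-4*U - 12)**2 = (-12 - 4*U)**2)
-115*(O(-11) + L(1)) = -115*(-4 + 16*(3 + 1)**2) = -115*(-4 + 16*4**2) = -115*(-4 + 16*16) = -115*(-4 + 256) = -115*252 = -28980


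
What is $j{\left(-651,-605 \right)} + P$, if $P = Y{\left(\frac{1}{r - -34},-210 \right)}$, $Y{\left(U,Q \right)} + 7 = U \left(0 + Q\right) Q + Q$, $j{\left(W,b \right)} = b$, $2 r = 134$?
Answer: $- \frac{38922}{101} \approx -385.37$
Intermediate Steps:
$r = 67$ ($r = \frac{1}{2} \cdot 134 = 67$)
$Y{\left(U,Q \right)} = -7 + Q + U Q^{2}$ ($Y{\left(U,Q \right)} = -7 + \left(U \left(0 + Q\right) Q + Q\right) = -7 + \left(U Q Q + Q\right) = -7 + \left(Q U Q + Q\right) = -7 + \left(U Q^{2} + Q\right) = -7 + \left(Q + U Q^{2}\right) = -7 + Q + U Q^{2}$)
$P = \frac{22183}{101}$ ($P = -7 - 210 + \frac{\left(-210\right)^{2}}{67 - -34} = -7 - 210 + \frac{1}{67 + 34} \cdot 44100 = -7 - 210 + \frac{1}{101} \cdot 44100 = -7 - 210 + \frac{44100}{101} = \frac{22183}{101} \approx 219.63$)
$j{\left(-651,-605 \right)} + P = -605 + \frac{22183}{101} = - \frac{38922}{101}$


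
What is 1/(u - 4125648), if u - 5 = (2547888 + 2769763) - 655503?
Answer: 1/536505 ≈ 1.8639e-6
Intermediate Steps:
u = 4662153 (u = 5 + ((2547888 + 2769763) - 655503) = 5 + (5317651 - 655503) = 5 + 4662148 = 4662153)
1/(u - 4125648) = 1/(4662153 - 4125648) = 1/536505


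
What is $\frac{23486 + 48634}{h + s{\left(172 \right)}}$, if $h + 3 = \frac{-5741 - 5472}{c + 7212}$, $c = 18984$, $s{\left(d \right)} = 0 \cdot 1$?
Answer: $- \frac{1889255520}{89801} \approx -21038.0$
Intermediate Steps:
$s{\left(d \right)} = 0$
$h = - \frac{89801}{26196}$ ($h = -3 + \frac{-5741 - 5472}{18984 + 7212} = -3 - \frac{11213}{26196} = - \frac{89801}{26196} \approx -3.428$)
$\frac{23486 + 48634}{h + s{\left(172 \right)}} = \frac{23486 + 48634}{- \frac{89801}{26196} + 0} = \frac{72120}{- \frac{89801}{26196}} = 72120 \left(- \frac{26196}{89801}\right) = - \frac{1889255520}{89801}$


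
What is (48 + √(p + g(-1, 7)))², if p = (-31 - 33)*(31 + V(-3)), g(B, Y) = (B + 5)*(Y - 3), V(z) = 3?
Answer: 144 + 1152*I*√15 ≈ 144.0 + 4461.7*I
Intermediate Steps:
g(B, Y) = (-3 + Y)*(5 + B) (g(B, Y) = (5 + B)*(-3 + Y) = (-3 + Y)*(5 + B))
p = -2176 (p = (-31 - 33)*(31 + 3) = -64*34 = -2176)
(48 + √(p + g(-1, 7)))² = (48 + √(-2176 + (-15 - 3*(-1) + 5*7 - 1*7)))² = (48 + √(-2176 + (-15 + 3 + 35 - 7)))² = (48 + √(-2176 + 16))² = (48 + √(-2160))² = (48 + 12*I*√15)²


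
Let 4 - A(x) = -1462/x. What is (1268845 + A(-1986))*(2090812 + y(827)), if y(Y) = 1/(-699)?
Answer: 1841412545823735362/694107 ≈ 2.6529e+12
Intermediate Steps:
y(Y) = -1/699
A(x) = 4 + 1462/x (A(x) = 4 - (-1462)/x = 4 + 1462/x)
(1268845 + A(-1986))*(2090812 + y(827)) = (1268845 + (4 + 1462/(-1986)))*(2090812 - 1/699) = (1268845 + (4 + 1462*(-1/1986)))*(1461477587/699) = (1268845 + (4 - 731/993))*(1461477587/699) = (1268845 + 3241/993)*(1461477587/699) = (1259966326/993)*(1461477587/699) = 1841412545823735362/694107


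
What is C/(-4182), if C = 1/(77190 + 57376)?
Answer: -1/562755012 ≈ -1.7770e-9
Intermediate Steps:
C = 1/134566 ≈ 7.4313e-6
C/(-4182) = (1/134566)/(-4182) = (1/134566)*(-1/4182) = -1/562755012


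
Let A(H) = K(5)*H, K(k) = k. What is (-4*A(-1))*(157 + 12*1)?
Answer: 3380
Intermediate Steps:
A(H) = 5*H
(-4*A(-1))*(157 + 12*1) = (-20*(-1))*(157 + 12*1) = (-4*(-5))*(157 + 12) = 20*169 = 3380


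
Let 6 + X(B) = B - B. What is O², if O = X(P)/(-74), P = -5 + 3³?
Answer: 9/1369 ≈ 0.0065741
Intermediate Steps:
P = 22 (P = -5 + 27 = 22)
X(B) = -6 (X(B) = -6 + (B - B) = -6 + 0 = -6)
O = 3/37 (O = -6/(-74) = -6*(-1/74) = 3/37 ≈ 0.081081)
O² = (3/37)² = 9/1369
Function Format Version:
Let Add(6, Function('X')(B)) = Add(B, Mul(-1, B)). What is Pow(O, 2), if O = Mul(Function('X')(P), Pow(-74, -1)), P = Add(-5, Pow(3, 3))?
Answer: Rational(9, 1369) ≈ 0.0065741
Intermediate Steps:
P = 22 (P = Add(-5, 27) = 22)
Function('X')(B) = -6 (Function('X')(B) = Add(-6, Add(B, Mul(-1, B))) = Add(-6, 0) = -6)
O = Rational(3, 37) (O = Mul(-6, Pow(-74, -1)) = Mul(-6, Rational(-1, 74)) = Rational(3, 37) ≈ 0.081081)
Pow(O, 2) = Pow(Rational(3, 37), 2) = Rational(9, 1369)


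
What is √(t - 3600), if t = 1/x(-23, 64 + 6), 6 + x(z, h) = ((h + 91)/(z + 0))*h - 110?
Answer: I*√1322050206/606 ≈ 60.0*I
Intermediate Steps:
x(z, h) = -116 + h*(91 + h)/z (x(z, h) = -6 + (((h + 91)/(z + 0))*h - 110) = -6 + (((91 + h)/z)*h - 110) = -6 + (h*(91 + h)/z - 110) = -6 + (-110 + h*(91 + h)/z) = -116 + h*(91 + h)/z)
t = -1/606 (t = 1/(((64 + 6)² - 116*(-23) + 91*(64 + 6))/(-23)) = 1/(-(70² + 2668 + 91*70)/23) = 1/(-(4900 + 2668 + 6370)/23) = 1/(-1/23*13938) = 1/(-606) = -1/606 ≈ -0.0016502)
√(t - 3600) = √(-1/606 - 3600) = √(-2181601/606) = I*√1322050206/606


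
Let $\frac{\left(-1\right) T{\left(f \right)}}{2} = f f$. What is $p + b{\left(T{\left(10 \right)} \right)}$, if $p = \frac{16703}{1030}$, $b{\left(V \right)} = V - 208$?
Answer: $- \frac{403537}{1030} \approx -391.78$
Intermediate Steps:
$T{\left(f \right)} = - 2 f^{2}$ ($T{\left(f \right)} = - 2 f f = - 2 f^{2}$)
$b{\left(V \right)} = -208 + V$
$p = \frac{16703}{1030}$ ($p = 16703 \cdot \frac{1}{1030} = \frac{16703}{1030} \approx 16.216$)
$p + b{\left(T{\left(10 \right)} \right)} = \frac{16703}{1030} - \left(208 + 2 \cdot 10^{2}\right) = \frac{16703}{1030} - 408 = - \frac{403537}{1030}$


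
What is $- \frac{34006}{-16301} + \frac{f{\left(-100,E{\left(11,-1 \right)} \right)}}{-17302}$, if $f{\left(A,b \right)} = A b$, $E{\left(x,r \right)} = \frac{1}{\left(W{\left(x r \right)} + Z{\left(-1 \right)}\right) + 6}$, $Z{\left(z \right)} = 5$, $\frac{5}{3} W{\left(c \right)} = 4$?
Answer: $\frac{19714530952}{9448336717} \approx 2.0866$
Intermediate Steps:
$W{\left(c \right)} = \frac{12}{5}$ ($W{\left(c \right)} = \frac{3}{5} \cdot 4 = \frac{12}{5}$)
$E{\left(x,r \right)} = \frac{5}{67}$ ($E{\left(x,r \right)} = \frac{1}{\left(\frac{12}{5} + 5\right) + 6} = \frac{1}{\frac{37}{5} + 6} = \frac{1}{\frac{67}{5}} = \frac{5}{67}$)
$- \frac{34006}{-16301} + \frac{f{\left(-100,E{\left(11,-1 \right)} \right)}}{-17302} = - \frac{34006}{-16301} + \frac{\left(-100\right) \frac{5}{67}}{-17302} = \left(-34006\right) \left(- \frac{1}{16301}\right) - - \frac{250}{579617} = \frac{34006}{16301} + \frac{250}{579617} = \frac{19714530952}{9448336717}$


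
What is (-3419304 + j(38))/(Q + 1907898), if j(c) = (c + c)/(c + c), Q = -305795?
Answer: -3419303/1602103 ≈ -2.1343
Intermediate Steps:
j(c) = 1 (j(c) = (2*c)/((2*c)) = (2*c)*(1/(2*c)) = 1)
(-3419304 + j(38))/(Q + 1907898) = (-3419304 + 1)/(-305795 + 1907898) = -3419303/1602103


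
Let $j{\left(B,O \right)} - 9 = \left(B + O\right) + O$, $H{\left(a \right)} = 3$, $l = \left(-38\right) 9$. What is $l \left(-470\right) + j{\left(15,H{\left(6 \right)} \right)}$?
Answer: $160770$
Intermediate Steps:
$l = -342$
$j{\left(B,O \right)} = 9 + B + 2 O$ ($j{\left(B,O \right)} = 9 + \left(\left(B + O\right) + O\right) = 9 + \left(B + 2 O\right) = 9 + B + 2 O$)
$l \left(-470\right) + j{\left(15,H{\left(6 \right)} \right)} = \left(-342\right) \left(-470\right) + \left(9 + 15 + 2 \cdot 3\right) = 160740 + \left(9 + 15 + 6\right) = 160740 + 30 = 160770$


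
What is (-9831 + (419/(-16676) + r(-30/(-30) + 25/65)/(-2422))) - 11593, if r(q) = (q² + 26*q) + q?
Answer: -73117971134333/3412893484 ≈ -21424.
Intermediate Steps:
r(q) = q² + 27*q
(-9831 + (419/(-16676) + r(-30/(-30) + 25/65)/(-2422))) - 11593 = (-9831 + (419/(-16676) + ((-30/(-30) + 25/65)*(27 + (-30/(-30) + 25/65)))/(-2422))) - 11593 = (-9831 + (419*(-1/16676) + ((-30*(-1/30) + 25*(1/65))*(27 + (-30*(-1/30) + 25*(1/65))))*(-1/2422))) - 11593 = (-9831 + (-419/16676 + ((1 + 5/13)*(27 + (1 + 5/13)))*(-1/2422))) - 11593 = (-9831 + (-419/16676 + (18*(27 + 18/13)/13)*(-1/2422))) - 11593 = (-9831 + (-419/16676 + ((18/13)*(369/13))*(-1/2422))) - 11593 = (-9831 + (-419/16676 + (6642/169)*(-1/2422))) - 11593 = (-9831 + (-419/16676 - 3321/204659)) - 11593 = (-9831 - 141133117/3412893484) - 11593 = -33552296974321/3412893484 - 11593 = -73117971134333/3412893484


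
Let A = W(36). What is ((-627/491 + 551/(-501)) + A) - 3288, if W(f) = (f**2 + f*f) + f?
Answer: -162938728/245991 ≈ -662.38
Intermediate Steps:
W(f) = f + 2*f**2 (W(f) = (f**2 + f**2) + f = 2*f**2 + f = f + 2*f**2)
A = 2628 (A = 36*(1 + 2*36) = 36*(1 + 72) = 36*73 = 2628)
((-627/491 + 551/(-501)) + A) - 3288 = ((-627/491 + 551/(-501)) + 2628) - 3288 = ((-627*1/491 + 551*(-1/501)) + 2628) - 3288 = ((-627/491 - 551/501) + 2628) - 3288 = (-584668/245991 + 2628) - 3288 = 645879680/245991 - 3288 = -162938728/245991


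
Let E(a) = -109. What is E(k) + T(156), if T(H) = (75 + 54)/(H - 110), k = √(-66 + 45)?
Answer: -4885/46 ≈ -106.20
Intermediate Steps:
k = I*√21 (k = √(-21) = I*√21 ≈ 4.5826*I)
T(H) = 129/(-110 + H)
E(k) + T(156) = -109 + 129/(-110 + 156) = -109 + 129/46 = -4885/46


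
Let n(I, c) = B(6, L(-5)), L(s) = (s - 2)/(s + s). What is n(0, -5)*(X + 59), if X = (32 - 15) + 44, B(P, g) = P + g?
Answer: 804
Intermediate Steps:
L(s) = (-2 + s)/(2*s) (L(s) = (-2 + s)/((2*s)) = (-2 + s)*(1/(2*s)) = (-2 + s)/(2*s))
n(I, c) = 67/10 (n(I, c) = 6 + (½)*(-2 - 5)/(-5) = 6 + (½)*(-⅕)*(-7) = 6 + 7/10 = 67/10)
X = 61 (X = 17 + 44 = 61)
n(0, -5)*(X + 59) = 67*(61 + 59)/10 = (67/10)*120 = 804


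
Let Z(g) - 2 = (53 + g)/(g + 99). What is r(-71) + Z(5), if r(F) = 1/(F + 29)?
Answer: 2767/1092 ≈ 2.5339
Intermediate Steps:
r(F) = 1/(29 + F)
Z(g) = 2 + (53 + g)/(99 + g) (Z(g) = 2 + (53 + g)/(g + 99) = 2 + (53 + g)/(99 + g))
r(-71) + Z(5) = 1/(29 - 71) + (251 + 3*5)/(99 + 5) = 1/(-42) + (251 + 15)/104 = -1/42 + (1/104)*266 = -1/42 + 133/52 = 2767/1092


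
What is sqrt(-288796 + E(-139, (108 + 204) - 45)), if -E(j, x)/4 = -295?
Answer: 8*I*sqrt(4494) ≈ 536.3*I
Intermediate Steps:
E(j, x) = 1180 (E(j, x) = -4*(-295) = 1180)
sqrt(-288796 + E(-139, (108 + 204) - 45)) = sqrt(-288796 + 1180) = sqrt(-287616) = 8*I*sqrt(4494)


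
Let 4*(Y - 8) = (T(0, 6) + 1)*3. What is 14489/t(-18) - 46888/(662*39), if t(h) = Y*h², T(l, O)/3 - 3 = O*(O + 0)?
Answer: -181987201/134537598 ≈ -1.3527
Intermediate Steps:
T(l, O) = 9 + 3*O² (T(l, O) = 9 + 3*(O*(O + 0)) = 9 + 3*(O*O) = 9 + 3*O²)
Y = 193/2 (Y = 8 + (((9 + 3*6²) + 1)*3)/4 = 8 + (((9 + 3*36) + 1)*3)/4 = 8 + (((9 + 108) + 1)*3)/4 = 8 + ((117 + 1)*3)/4 = 8 + (118*3)/4 = 8 + (¼)*354 = 8 + 177/2 = 193/2 ≈ 96.500)
t(h) = 193*h²/2
14489/t(-18) - 46888/(662*39) = 14489/(((193/2)*(-18)²)) - 46888/(662*39) = 14489/(((193/2)*324)) - 46888/25818 = 14489/31266 - 46888*1/25818 = 14489*(1/31266) - 23444/12909 = 14489/31266 - 23444/12909 = -181987201/134537598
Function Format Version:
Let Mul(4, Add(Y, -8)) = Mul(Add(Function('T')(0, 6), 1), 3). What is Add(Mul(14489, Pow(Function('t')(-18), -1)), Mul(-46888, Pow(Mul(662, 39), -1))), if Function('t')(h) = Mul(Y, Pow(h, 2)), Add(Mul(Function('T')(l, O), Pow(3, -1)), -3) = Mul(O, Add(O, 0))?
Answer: Rational(-181987201, 134537598) ≈ -1.3527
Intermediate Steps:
Function('T')(l, O) = Add(9, Mul(3, Pow(O, 2))) (Function('T')(l, O) = Add(9, Mul(3, Mul(O, Add(O, 0)))) = Add(9, Mul(3, Mul(O, O))) = Add(9, Mul(3, Pow(O, 2))))
Y = Rational(193, 2) (Y = Add(8, Mul(Rational(1, 4), Mul(Add(Add(9, Mul(3, Pow(6, 2))), 1), 3))) = Add(8, Mul(Rational(1, 4), Mul(Add(Add(9, Mul(3, 36)), 1), 3))) = Add(8, Mul(Rational(1, 4), Mul(Add(Add(9, 108), 1), 3))) = Add(8, Mul(Rational(1, 4), Mul(Add(117, 1), 3))) = Add(8, Mul(Rational(1, 4), Mul(118, 3))) = Add(8, Mul(Rational(1, 4), 354)) = Add(8, Rational(177, 2)) = Rational(193, 2) ≈ 96.500)
Function('t')(h) = Mul(Rational(193, 2), Pow(h, 2))
Add(Mul(14489, Pow(Function('t')(-18), -1)), Mul(-46888, Pow(Mul(662, 39), -1))) = Add(Mul(14489, Pow(Mul(Rational(193, 2), Pow(-18, 2)), -1)), Mul(-46888, Pow(Mul(662, 39), -1))) = Add(Mul(14489, Pow(Mul(Rational(193, 2), 324), -1)), Mul(-46888, Pow(25818, -1))) = Add(Mul(14489, Pow(31266, -1)), Mul(-46888, Rational(1, 25818))) = Add(Mul(14489, Rational(1, 31266)), Rational(-23444, 12909)) = Add(Rational(14489, 31266), Rational(-23444, 12909)) = Rational(-181987201, 134537598)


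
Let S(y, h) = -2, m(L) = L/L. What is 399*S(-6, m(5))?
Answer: -798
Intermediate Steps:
m(L) = 1
399*S(-6, m(5)) = 399*(-2) = -798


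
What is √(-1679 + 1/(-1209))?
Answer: 2*I*√613540902/1209 ≈ 40.976*I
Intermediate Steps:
√(-1679 + 1/(-1209)) = √(-1679 - 1/1209) = √(-2029912/1209) = 2*I*√613540902/1209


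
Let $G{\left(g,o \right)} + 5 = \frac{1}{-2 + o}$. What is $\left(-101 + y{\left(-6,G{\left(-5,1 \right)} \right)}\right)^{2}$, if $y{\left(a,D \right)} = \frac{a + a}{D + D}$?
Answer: $10000$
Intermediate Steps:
$G{\left(g,o \right)} = -5 + \frac{1}{-2 + o}$
$y{\left(a,D \right)} = \frac{a}{D}$ ($y{\left(a,D \right)} = \frac{2 a}{2 D} = 2 a \frac{1}{2 D} = \frac{a}{D}$)
$\left(-101 + y{\left(-6,G{\left(-5,1 \right)} \right)}\right)^{2} = \left(-101 - \frac{6}{\frac{1}{-2 + 1} \left(11 - 5\right)}\right)^{2} = \left(-101 - \frac{6}{\frac{1}{-1} \left(11 - 5\right)}\right)^{2} = \left(-101 - \frac{6}{\left(-1\right) 6}\right)^{2} = \left(-101 - \frac{6}{-6}\right)^{2} = \left(-101 - -1\right)^{2} = \left(-101 + 1\right)^{2} = \left(-100\right)^{2} = 10000$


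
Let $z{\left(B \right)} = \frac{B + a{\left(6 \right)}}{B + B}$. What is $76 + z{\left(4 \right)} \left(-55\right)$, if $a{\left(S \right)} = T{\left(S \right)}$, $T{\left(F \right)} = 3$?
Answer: $\frac{223}{8} \approx 27.875$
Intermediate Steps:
$a{\left(S \right)} = 3$
$z{\left(B \right)} = \frac{3 + B}{2 B}$ ($z{\left(B \right)} = \frac{B + 3}{B + B} = \frac{3 + B}{2 B}$)
$76 + z{\left(4 \right)} \left(-55\right) = 76 + \frac{3 + 4}{2 \cdot 4} \left(-55\right) = 76 + \frac{1}{2} \cdot \frac{1}{4} \cdot 7 \left(-55\right) = 76 + \frac{7}{8} \left(-55\right) = 76 - \frac{385}{8} = \frac{223}{8}$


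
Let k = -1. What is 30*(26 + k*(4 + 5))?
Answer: 510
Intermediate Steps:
30*(26 + k*(4 + 5)) = 30*(26 - (4 + 5)) = 30*(26 - 1*9) = 30*(26 - 9) = 30*17 = 510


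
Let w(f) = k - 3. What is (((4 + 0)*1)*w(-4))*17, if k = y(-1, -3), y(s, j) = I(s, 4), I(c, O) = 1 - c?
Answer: -68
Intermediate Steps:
y(s, j) = 1 - s
k = 2 (k = 1 - 1*(-1) = 1 + 1 = 2)
w(f) = -1 (w(f) = 2 - 3 = -1)
(((4 + 0)*1)*w(-4))*17 = (((4 + 0)*1)*(-1))*17 = ((4*1)*(-1))*17 = (4*(-1))*17 = -4*17 = -68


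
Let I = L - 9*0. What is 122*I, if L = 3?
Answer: 366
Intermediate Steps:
I = 3 (I = 3 - 9*0 = 3 + 0 = 3)
122*I = 122*3 = 366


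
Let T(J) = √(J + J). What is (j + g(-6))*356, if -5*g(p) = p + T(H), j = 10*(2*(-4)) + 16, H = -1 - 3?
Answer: -111784/5 - 712*I*√2/5 ≈ -22357.0 - 201.38*I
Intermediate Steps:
H = -4
T(J) = √2*√J (T(J) = √(2*J) = √2*√J)
j = -64 (j = 10*(-8) + 16 = -80 + 16 = -64)
g(p) = -p/5 - 2*I*√2/5 (g(p) = -(p + √2*√(-4))/5 = -(p + √2*(2*I))/5 = -(p + 2*I*√2)/5 = -p/5 - 2*I*√2/5)
(j + g(-6))*356 = (-64 + (-⅕*(-6) - 2*I*√2/5))*356 = (-64 + (6/5 - 2*I*√2/5))*356 = (-314/5 - 2*I*√2/5)*356 = -111784/5 - 712*I*√2/5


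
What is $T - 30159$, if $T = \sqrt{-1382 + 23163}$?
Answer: $-30159 + \sqrt{21781} \approx -30011.0$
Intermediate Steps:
$T = \sqrt{21781} \approx 147.58$
$T - 30159 = \sqrt{21781} - 30159 = -30159 + \sqrt{21781}$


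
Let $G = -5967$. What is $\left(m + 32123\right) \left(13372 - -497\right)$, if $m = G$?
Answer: $362757564$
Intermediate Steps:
$m = -5967$
$\left(m + 32123\right) \left(13372 - -497\right) = \left(-5967 + 32123\right) \left(13372 - -497\right) = 26156 \left(13372 + \left(-3657 + 4154\right)\right) = 26156 \left(13372 + 497\right) = 26156 \cdot 13869 = 362757564$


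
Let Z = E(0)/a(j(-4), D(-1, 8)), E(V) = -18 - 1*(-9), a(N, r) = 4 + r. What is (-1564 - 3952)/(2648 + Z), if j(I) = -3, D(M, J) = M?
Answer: -5516/2645 ≈ -2.0854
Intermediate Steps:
E(V) = -9 (E(V) = -18 + 9 = -9)
Z = -3 (Z = -9/(4 - 1) = -9/3 = -9*1/3 = -3)
(-1564 - 3952)/(2648 + Z) = (-1564 - 3952)/(2648 - 3) = -5516/2645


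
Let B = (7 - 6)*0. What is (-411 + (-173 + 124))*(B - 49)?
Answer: 22540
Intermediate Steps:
B = 0 (B = 1*0 = 0)
(-411 + (-173 + 124))*(B - 49) = (-411 + (-173 + 124))*(0 - 49) = (-411 - 49)*(-49) = -460*(-49) = 22540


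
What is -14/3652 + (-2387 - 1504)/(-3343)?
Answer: 7081565/6104318 ≈ 1.1601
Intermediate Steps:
-14/3652 + (-2387 - 1504)/(-3343) = -14*1/3652 - 3891*(-1/3343) = -7/1826 + 3891/3343 = 7081565/6104318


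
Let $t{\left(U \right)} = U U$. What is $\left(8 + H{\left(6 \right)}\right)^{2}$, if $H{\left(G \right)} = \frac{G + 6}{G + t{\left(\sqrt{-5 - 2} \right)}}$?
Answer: $16$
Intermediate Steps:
$t{\left(U \right)} = U^{2}$
$H{\left(G \right)} = \frac{6 + G}{-7 + G}$ ($H{\left(G \right)} = \frac{G + 6}{G + \left(\sqrt{-5 - 2}\right)^{2}} = \frac{6 + G}{G + \left(\sqrt{-7}\right)^{2}} = \frac{6 + G}{G + \left(i \sqrt{7}\right)^{2}} = \frac{6 + G}{G - 7} = \frac{6 + G}{-7 + G}$)
$\left(8 + H{\left(6 \right)}\right)^{2} = \left(8 + \frac{6 + 6}{-7 + 6}\right)^{2} = \left(8 + \frac{1}{-1} \cdot 12\right)^{2} = \left(8 - 12\right)^{2} = \left(-4\right)^{2} = 16$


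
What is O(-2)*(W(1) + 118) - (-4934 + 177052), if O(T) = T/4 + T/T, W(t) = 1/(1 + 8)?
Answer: -3097061/18 ≈ -1.7206e+5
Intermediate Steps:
W(t) = ⅑ (W(t) = 1/9 = ⅑)
O(T) = 1 + T/4 (O(T) = T*(¼) + 1 = T/4 + 1 = 1 + T/4)
O(-2)*(W(1) + 118) - (-4934 + 177052) = (1 + (¼)*(-2))*(⅑ + 118) - (-4934 + 177052) = (1 - ½)*(1063/9) - 1*172118 = (½)*(1063/9) - 172118 = 1063/18 - 172118 = -3097061/18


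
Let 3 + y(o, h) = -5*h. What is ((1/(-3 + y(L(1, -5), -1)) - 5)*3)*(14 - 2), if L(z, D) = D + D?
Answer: -216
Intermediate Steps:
L(z, D) = 2*D
y(o, h) = -3 - 5*h
((1/(-3 + y(L(1, -5), -1)) - 5)*3)*(14 - 2) = ((1/(-3 + (-3 - 5*(-1))) - 5)*3)*(14 - 2) = ((1/(-3 + (-3 + 5)) - 5)*3)*12 = ((1/(-3 + 2) - 5)*3)*12 = ((1/(-1) - 5)*3)*12 = ((-1 - 5)*3)*12 = -6*3*12 = -18*12 = -216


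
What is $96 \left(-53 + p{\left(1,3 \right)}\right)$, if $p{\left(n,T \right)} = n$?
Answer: $-4992$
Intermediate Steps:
$96 \left(-53 + p{\left(1,3 \right)}\right) = 96 \left(-53 + 1\right) = 96 \left(-52\right) = -4992$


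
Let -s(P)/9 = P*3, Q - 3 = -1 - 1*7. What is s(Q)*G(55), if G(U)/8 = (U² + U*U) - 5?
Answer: 6528600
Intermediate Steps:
Q = -5 (Q = 3 + (-1 - 1*7) = 3 + (-1 - 7) = 3 - 8 = -5)
G(U) = -40 + 16*U² (G(U) = 8*((U² + U*U) - 5) = 8*((U² + U²) - 5) = 8*(2*U² - 5) = 8*(-5 + 2*U²) = -40 + 16*U²)
s(P) = -27*P (s(P) = -9*P*3 = -27*P)
s(Q)*G(55) = (-27*(-5))*(-40 + 16*55²) = 135*(-40 + 16*3025) = 135*(-40 + 48400) = 135*48360 = 6528600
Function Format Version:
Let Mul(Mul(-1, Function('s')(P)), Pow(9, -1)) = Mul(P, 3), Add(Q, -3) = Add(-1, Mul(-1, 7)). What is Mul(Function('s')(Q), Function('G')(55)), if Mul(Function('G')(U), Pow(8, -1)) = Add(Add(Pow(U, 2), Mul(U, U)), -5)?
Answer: 6528600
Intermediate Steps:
Q = -5 (Q = Add(3, Add(-1, Mul(-1, 7))) = Add(3, Add(-1, -7)) = Add(3, -8) = -5)
Function('G')(U) = Add(-40, Mul(16, Pow(U, 2))) (Function('G')(U) = Mul(8, Add(Add(Pow(U, 2), Mul(U, U)), -5)) = Mul(8, Add(Add(Pow(U, 2), Pow(U, 2)), -5)) = Mul(8, Add(Mul(2, Pow(U, 2)), -5)) = Mul(8, Add(-5, Mul(2, Pow(U, 2)))) = Add(-40, Mul(16, Pow(U, 2))))
Function('s')(P) = Mul(-27, P) (Function('s')(P) = Mul(-9, Mul(P, 3)) = Mul(-9, Mul(3, P)) = Mul(-27, P))
Mul(Function('s')(Q), Function('G')(55)) = Mul(Mul(-27, -5), Add(-40, Mul(16, Pow(55, 2)))) = Mul(135, Add(-40, Mul(16, 3025))) = Mul(135, Add(-40, 48400)) = Mul(135, 48360) = 6528600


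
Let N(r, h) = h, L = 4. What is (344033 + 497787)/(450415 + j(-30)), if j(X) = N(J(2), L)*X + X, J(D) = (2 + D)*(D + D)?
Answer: 168364/90053 ≈ 1.8696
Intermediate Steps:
J(D) = 2*D*(2 + D) (J(D) = (2 + D)*(2*D) = 2*D*(2 + D))
j(X) = 5*X (j(X) = 4*X + X = 5*X)
(344033 + 497787)/(450415 + j(-30)) = (344033 + 497787)/(450415 + 5*(-30)) = 841820/(450415 - 150) = 841820/450265 = 841820*(1/450265) = 168364/90053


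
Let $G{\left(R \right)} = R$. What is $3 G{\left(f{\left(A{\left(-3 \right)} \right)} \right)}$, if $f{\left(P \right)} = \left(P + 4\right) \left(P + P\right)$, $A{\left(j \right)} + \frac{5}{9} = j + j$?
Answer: $\frac{2714}{27} \approx 100.52$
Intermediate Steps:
$A{\left(j \right)} = - \frac{5}{9} + 2 j$ ($A{\left(j \right)} = - \frac{5}{9} + \left(j + j\right) = - \frac{5}{9} + 2 j$)
$f{\left(P \right)} = 2 P \left(4 + P\right)$ ($f{\left(P \right)} = \left(4 + P\right) 2 P = 2 P \left(4 + P\right)$)
$3 G{\left(f{\left(A{\left(-3 \right)} \right)} \right)} = 3 \cdot 2 \left(- \frac{5}{9} + 2 \left(-3\right)\right) \left(4 + \left(- \frac{5}{9} + 2 \left(-3\right)\right)\right) = 3 \cdot 2 \left(- \frac{5}{9} - 6\right) \left(4 - \frac{59}{9}\right) = 3 \cdot 2 \left(- \frac{59}{9}\right) \left(4 - \frac{59}{9}\right) = 3 \cdot 2 \left(- \frac{59}{9}\right) \left(- \frac{23}{9}\right) = 3 \cdot \frac{2714}{81} = \frac{2714}{27}$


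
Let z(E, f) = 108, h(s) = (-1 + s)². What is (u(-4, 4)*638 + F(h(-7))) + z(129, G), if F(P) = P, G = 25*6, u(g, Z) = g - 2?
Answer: -3656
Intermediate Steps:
u(g, Z) = -2 + g
G = 150
(u(-4, 4)*638 + F(h(-7))) + z(129, G) = ((-2 - 4)*638 + (-1 - 7)²) + 108 = (-6*638 + (-8)²) + 108 = (-3828 + 64) + 108 = -3764 + 108 = -3656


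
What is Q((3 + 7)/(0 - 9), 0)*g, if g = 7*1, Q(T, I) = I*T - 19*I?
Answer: 0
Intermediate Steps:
Q(T, I) = -19*I + I*T
g = 7
Q((3 + 7)/(0 - 9), 0)*g = (0*(-19 + (3 + 7)/(0 - 9)))*7 = (0*(-19 + 10/(-9)))*7 = (0*(-19 + 10*(-⅑)))*7 = (0*(-19 - 10/9))*7 = (0*(-181/9))*7 = 0*7 = 0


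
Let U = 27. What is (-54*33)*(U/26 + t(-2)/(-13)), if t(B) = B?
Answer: -27621/13 ≈ -2124.7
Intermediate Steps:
(-54*33)*(U/26 + t(-2)/(-13)) = (-54*33)*(27/26 - 2/(-13)) = -1782*(27*(1/26) - 2*(-1/13)) = -1782*(27/26 + 2/13) = -1782*31/26 = -27621/13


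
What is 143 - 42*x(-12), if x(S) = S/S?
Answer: 101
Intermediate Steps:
x(S) = 1
143 - 42*x(-12) = 143 - 42*1 = 143 - 42 = 101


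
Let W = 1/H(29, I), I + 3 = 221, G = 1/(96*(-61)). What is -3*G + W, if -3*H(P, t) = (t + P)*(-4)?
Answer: 1711/482144 ≈ 0.0035487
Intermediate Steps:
G = -1/5856 (G = 1/(-5856) = -1/5856 ≈ -0.00017076)
I = 218 (I = -3 + 221 = 218)
H(P, t) = 4*P/3 + 4*t/3 (H(P, t) = -(t + P)*(-4)/3 = -(P + t)*(-4)/3 = -(-4*P - 4*t)/3 = 4*P/3 + 4*t/3)
W = 3/988 (W = 1/((4/3)*29 + (4/3)*218) = 1/(116/3 + 872/3) = 1/(988/3) = 3/988 ≈ 0.0030364)
-3*G + W = -3*(-1/5856) + 3/988 = 1/1952 + 3/988 = 1711/482144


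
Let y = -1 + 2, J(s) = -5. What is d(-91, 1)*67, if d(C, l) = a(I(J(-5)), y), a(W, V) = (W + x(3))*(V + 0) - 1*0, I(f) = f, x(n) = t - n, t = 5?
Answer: -201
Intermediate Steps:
x(n) = 5 - n
y = 1
a(W, V) = V*(2 + W) (a(W, V) = (W + (5 - 1*3))*(V + 0) - 1*0 = (W + (5 - 3))*V + 0 = (W + 2)*V + 0 = (2 + W)*V + 0 = V*(2 + W) + 0 = V*(2 + W))
d(C, l) = -3 (d(C, l) = 1*(2 - 5) = 1*(-3) = -3)
d(-91, 1)*67 = -3*67 = -201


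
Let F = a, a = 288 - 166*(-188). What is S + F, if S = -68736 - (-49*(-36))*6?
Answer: -47824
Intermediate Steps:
a = 31496 (a = 288 + 31208 = 31496)
F = 31496
S = -79320 (S = -68736 - 1764*6 = -68736 - 1*10584 = -68736 - 10584 = -79320)
S + F = -79320 + 31496 = -47824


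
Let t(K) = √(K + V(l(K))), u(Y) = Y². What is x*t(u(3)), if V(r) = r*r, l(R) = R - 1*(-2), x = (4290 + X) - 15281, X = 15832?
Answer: 4841*√130 ≈ 55196.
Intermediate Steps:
x = 4841 (x = (4290 + 15832) - 15281 = 20122 - 15281 = 4841)
l(R) = 2 + R (l(R) = R + 2 = 2 + R)
V(r) = r²
t(K) = √(K + (2 + K)²)
x*t(u(3)) = 4841*√(3² + (2 + 3²)²) = 4841*√(9 + (2 + 9)²) = 4841*√(9 + 11²) = 4841*√(9 + 121) = 4841*√130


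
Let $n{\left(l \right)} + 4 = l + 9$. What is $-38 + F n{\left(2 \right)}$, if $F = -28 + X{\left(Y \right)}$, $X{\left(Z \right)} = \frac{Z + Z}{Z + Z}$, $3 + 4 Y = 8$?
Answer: $-227$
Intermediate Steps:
$Y = \frac{5}{4}$ ($Y = - \frac{3}{4} + \frac{1}{4} \cdot 8 = - \frac{3}{4} + 2 = \frac{5}{4} \approx 1.25$)
$X{\left(Z \right)} = 1$ ($X{\left(Z \right)} = \frac{2 Z}{2 Z} = 2 Z \frac{1}{2 Z} = 1$)
$F = -27$ ($F = -28 + 1 = -27$)
$n{\left(l \right)} = 5 + l$ ($n{\left(l \right)} = -4 + \left(l + 9\right) = -4 + \left(9 + l\right) = 5 + l$)
$-38 + F n{\left(2 \right)} = -38 - 27 \left(5 + 2\right) = -38 - 189 = -227$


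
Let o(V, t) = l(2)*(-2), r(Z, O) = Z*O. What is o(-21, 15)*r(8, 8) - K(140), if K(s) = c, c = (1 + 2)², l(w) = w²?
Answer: -521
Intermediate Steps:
c = 9 (c = 3² = 9)
r(Z, O) = O*Z
K(s) = 9
o(V, t) = -8 (o(V, t) = 2²*(-2) = 4*(-2) = -8)
o(-21, 15)*r(8, 8) - K(140) = -64*8 - 1*9 = -8*64 - 9 = -512 - 9 = -521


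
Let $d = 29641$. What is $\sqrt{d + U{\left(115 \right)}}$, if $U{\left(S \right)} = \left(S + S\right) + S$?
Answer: $\sqrt{29986} \approx 173.16$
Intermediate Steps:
$U{\left(S \right)} = 3 S$ ($U{\left(S \right)} = 2 S + S = 3 S$)
$\sqrt{d + U{\left(115 \right)}} = \sqrt{29641 + 3 \cdot 115} = \sqrt{29641 + 345} = \sqrt{29986}$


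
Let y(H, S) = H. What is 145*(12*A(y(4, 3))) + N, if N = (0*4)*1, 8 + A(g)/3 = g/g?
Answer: -36540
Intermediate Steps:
A(g) = -21 (A(g) = -24 + 3*(g/g) = -24 + 3*1 = -24 + 3 = -21)
N = 0 (N = 0*1 = 0)
145*(12*A(y(4, 3))) + N = 145*(12*(-21)) + 0 = 145*(-252) + 0 = -36540 + 0 = -36540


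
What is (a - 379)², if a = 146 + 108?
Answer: 15625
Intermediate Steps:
a = 254
(a - 379)² = (254 - 379)² = (-125)² = 15625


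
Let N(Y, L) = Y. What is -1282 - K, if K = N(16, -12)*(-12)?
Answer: -1090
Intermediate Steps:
K = -192 (K = 16*(-12) = -192)
-1282 - K = -1282 - 1*(-192) = -1282 + 192 = -1090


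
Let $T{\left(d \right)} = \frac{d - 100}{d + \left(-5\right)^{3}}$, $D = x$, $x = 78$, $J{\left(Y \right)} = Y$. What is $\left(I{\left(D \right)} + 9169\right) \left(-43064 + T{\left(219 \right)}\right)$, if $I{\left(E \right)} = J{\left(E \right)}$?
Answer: $- \frac{37430903559}{94} \approx -3.982 \cdot 10^{8}$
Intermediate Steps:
$D = 78$
$T{\left(d \right)} = \frac{-100 + d}{-125 + d}$ ($T{\left(d \right)} = \frac{-100 + d}{d - 125} = \frac{-100 + d}{-125 + d}$)
$I{\left(E \right)} = E$
$\left(I{\left(D \right)} + 9169\right) \left(-43064 + T{\left(219 \right)}\right) = \left(78 + 9169\right) \left(-43064 + \frac{-100 + 219}{-125 + 219}\right) = 9247 \left(-43064 + \frac{1}{94} \cdot 119\right) = 9247 \left(-43064 + \frac{119}{94}\right) = 9247 \left(- \frac{4047897}{94}\right) = - \frac{37430903559}{94}$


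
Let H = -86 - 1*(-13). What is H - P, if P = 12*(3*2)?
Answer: -145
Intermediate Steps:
H = -73 (H = -86 + 13 = -73)
P = 72 (P = 12*6 = 72)
H - P = -73 - 1*72 = -73 - 72 = -145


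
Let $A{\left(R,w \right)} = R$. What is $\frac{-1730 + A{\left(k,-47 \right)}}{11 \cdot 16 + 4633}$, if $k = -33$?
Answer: $- \frac{1763}{4809} \approx -0.3666$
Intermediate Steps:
$\frac{-1730 + A{\left(k,-47 \right)}}{11 \cdot 16 + 4633} = \frac{-1730 - 33}{11 \cdot 16 + 4633} = - \frac{1763}{176 + 4633} = - \frac{1763}{4809}$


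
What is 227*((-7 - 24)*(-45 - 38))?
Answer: 584071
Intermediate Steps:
227*((-7 - 24)*(-45 - 38)) = 227*(-31*(-83)) = 227*2573 = 584071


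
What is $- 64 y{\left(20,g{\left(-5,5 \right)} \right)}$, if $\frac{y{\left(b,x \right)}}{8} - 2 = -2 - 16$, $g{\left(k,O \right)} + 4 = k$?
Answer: $8192$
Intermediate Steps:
$g{\left(k,O \right)} = -4 + k$
$y{\left(b,x \right)} = -128$ ($y{\left(b,x \right)} = 16 + 8 \left(-2 - 16\right) = 16 + 8 \left(-18\right) = 16 - 144 = -128$)
$- 64 y{\left(20,g{\left(-5,5 \right)} \right)} = \left(-64\right) \left(-128\right) = 8192$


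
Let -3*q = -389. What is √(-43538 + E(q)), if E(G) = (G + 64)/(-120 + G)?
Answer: I*√36598609/29 ≈ 208.61*I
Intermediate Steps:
q = 389/3 (q = -⅓*(-389) = 389/3 ≈ 129.67)
E(G) = (64 + G)/(-120 + G)
√(-43538 + E(q)) = √(-43538 + (64 + 389/3)/(-120 + 389/3)) = √(-43538 + (581/3)/(29/3)) = √(-43538 + (3/29)*(581/3)) = √(-43538 + 581/29) = √(-1262021/29) = I*√36598609/29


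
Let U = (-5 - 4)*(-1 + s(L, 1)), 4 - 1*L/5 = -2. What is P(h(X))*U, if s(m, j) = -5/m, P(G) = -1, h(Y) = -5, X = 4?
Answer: -21/2 ≈ -10.500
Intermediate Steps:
L = 30 (L = 20 - 5*(-2) = 20 + 10 = 30)
U = 21/2 (U = (-5 - 4)*(-1 - 5/30) = -9*(-1 - 5*1/30) = -9*(-1 - ⅙) = -9*(-7/6) = 21/2 ≈ 10.500)
P(h(X))*U = -1*21/2 = -21/2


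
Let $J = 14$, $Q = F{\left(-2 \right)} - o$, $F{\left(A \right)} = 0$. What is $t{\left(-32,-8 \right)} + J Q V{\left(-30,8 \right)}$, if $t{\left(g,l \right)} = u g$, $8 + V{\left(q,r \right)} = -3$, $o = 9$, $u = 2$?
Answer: $1322$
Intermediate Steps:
$V{\left(q,r \right)} = -11$ ($V{\left(q,r \right)} = -8 - 3 = -11$)
$t{\left(g,l \right)} = 2 g$
$Q = -9$ ($Q = 0 - 9 = -9$)
$t{\left(-32,-8 \right)} + J Q V{\left(-30,8 \right)} = 2 \left(-32\right) + 14 \left(-9\right) \left(-11\right) = -64 - -1386 = -64 + 1386 = 1322$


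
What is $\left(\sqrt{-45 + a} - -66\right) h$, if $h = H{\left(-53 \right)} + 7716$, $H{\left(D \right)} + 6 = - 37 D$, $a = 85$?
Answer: $638286 + 19342 \sqrt{10} \approx 6.9945 \cdot 10^{5}$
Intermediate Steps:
$H{\left(D \right)} = -6 - 37 D$
$h = 9671$ ($h = \left(-6 - -1961\right) + 7716 = \left(-6 + 1961\right) + 7716 = 1955 + 7716 = 9671$)
$\left(\sqrt{-45 + a} - -66\right) h = \left(\sqrt{-45 + 85} - -66\right) 9671 = \left(\sqrt{40} + 66\right) 9671 = \left(2 \sqrt{10} + 66\right) 9671 = \left(66 + 2 \sqrt{10}\right) 9671 = 638286 + 19342 \sqrt{10}$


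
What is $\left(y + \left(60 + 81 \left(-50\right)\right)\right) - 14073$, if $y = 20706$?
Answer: $2643$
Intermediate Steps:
$\left(y + \left(60 + 81 \left(-50\right)\right)\right) - 14073 = \left(20706 + \left(60 + 81 \left(-50\right)\right)\right) - 14073 = \left(20706 + \left(60 - 4050\right)\right) - 14073 = \left(20706 - 3990\right) - 14073 = 16716 - 14073 = 2643$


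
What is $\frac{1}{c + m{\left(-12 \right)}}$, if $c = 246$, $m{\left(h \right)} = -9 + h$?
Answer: $\frac{1}{225} \approx 0.0044444$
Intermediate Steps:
$\frac{1}{c + m{\left(-12 \right)}} = \frac{1}{246 - 21} = \frac{1}{225}$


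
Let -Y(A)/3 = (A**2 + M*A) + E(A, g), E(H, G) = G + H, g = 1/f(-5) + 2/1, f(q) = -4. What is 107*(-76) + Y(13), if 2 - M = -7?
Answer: -36137/4 ≈ -9034.3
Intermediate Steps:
M = 9 (M = 2 - 1*(-7) = 2 + 7 = 9)
g = 7/4 (g = 1/(-4) + 2/1 = 1*(-1/4) + 2*1 = -1/4 + 2 = 7/4 ≈ 1.7500)
Y(A) = -21/4 - 30*A - 3*A**2 (Y(A) = -3*((A**2 + 9*A) + (7/4 + A)) = -3*(7/4 + A**2 + 10*A) = -21/4 - 30*A - 3*A**2)
107*(-76) + Y(13) = 107*(-76) + (-21/4 - 30*13 - 3*13**2) = -8132 + (-21/4 - 390 - 3*169) = -8132 + (-21/4 - 390 - 507) = -8132 - 3609/4 = -36137/4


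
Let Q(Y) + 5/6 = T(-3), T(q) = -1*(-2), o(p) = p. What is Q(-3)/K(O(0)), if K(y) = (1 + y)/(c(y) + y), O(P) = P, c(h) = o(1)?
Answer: 7/6 ≈ 1.1667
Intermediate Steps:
T(q) = 2
Q(Y) = 7/6 (Q(Y) = -5/6 + 2 = 7/6)
c(h) = 1
K(y) = 1 (K(y) = (1 + y)/(1 + y) = 1)
Q(-3)/K(O(0)) = (7/6)/1 = (7/6)*1 = 7/6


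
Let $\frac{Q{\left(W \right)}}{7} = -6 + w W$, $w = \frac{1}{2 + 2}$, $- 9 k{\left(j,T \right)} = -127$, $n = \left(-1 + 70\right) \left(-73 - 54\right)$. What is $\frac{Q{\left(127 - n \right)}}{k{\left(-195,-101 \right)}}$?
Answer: $\frac{279279}{254} \approx 1099.5$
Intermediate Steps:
$n = -8763$ ($n = 69 \left(-127\right) = -8763$)
$k{\left(j,T \right)} = \frac{127}{9}$ ($k{\left(j,T \right)} = \left(- \frac{1}{9}\right) \left(-127\right) = \frac{127}{9}$)
$w = \frac{1}{4} \approx 0.25$
$Q{\left(W \right)} = -42 + \frac{7 W}{4}$ ($Q{\left(W \right)} = 7 \left(-6 + \frac{W}{4}\right) = -42 + \frac{7 W}{4}$)
$\frac{Q{\left(127 - n \right)}}{k{\left(-195,-101 \right)}} = \frac{-42 + \frac{7 \left(127 - -8763\right)}{4}}{\frac{127}{9}} = \left(-42 + \frac{7 \left(127 + 8763\right)}{4}\right) \frac{9}{127} = \left(-42 + \frac{7}{4} \cdot 8890\right) \frac{9}{127} = \left(-42 + \frac{31115}{2}\right) \frac{9}{127} = \frac{31031}{2} \cdot \frac{9}{127} = \frac{279279}{254}$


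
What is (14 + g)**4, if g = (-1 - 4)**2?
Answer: 2313441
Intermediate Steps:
g = 25 (g = (-5)**2 = 25)
(14 + g)**4 = (14 + 25)**4 = 39**4 = 2313441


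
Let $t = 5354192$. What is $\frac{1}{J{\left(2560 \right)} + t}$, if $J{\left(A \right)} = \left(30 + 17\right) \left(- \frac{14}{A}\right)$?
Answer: $\frac{1280}{6853365431} \approx 1.8677 \cdot 10^{-7}$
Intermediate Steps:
$J{\left(A \right)} = - \frac{658}{A}$ ($J{\left(A \right)} = 47 \left(- \frac{14}{A}\right) = - \frac{658}{A}$)
$\frac{1}{J{\left(2560 \right)} + t} = \frac{1}{- \frac{658}{2560} + 5354192} = \frac{1}{\left(-658\right) \frac{1}{2560} + 5354192} = \frac{1}{- \frac{329}{1280} + 5354192} = \frac{1}{\frac{6853365431}{1280}} = \frac{1280}{6853365431}$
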